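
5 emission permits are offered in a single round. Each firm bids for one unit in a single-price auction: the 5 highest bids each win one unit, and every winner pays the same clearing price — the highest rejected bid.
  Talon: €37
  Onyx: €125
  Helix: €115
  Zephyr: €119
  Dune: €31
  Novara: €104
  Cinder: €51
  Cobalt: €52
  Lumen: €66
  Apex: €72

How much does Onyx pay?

Onyx pays €66

Bids ranked high→low: 125 (Onyx), 119 (Zephyr), 115 (Helix), 104 (Novara), 72 (Apex), 66 (Lumen), 52 (Cobalt), …
Winners (5 units): Onyx, Zephyr, Helix, Novara, Apex.
First losing bid is Lumen's €66, which sets the uniform price.
Onyx wins → pays €66.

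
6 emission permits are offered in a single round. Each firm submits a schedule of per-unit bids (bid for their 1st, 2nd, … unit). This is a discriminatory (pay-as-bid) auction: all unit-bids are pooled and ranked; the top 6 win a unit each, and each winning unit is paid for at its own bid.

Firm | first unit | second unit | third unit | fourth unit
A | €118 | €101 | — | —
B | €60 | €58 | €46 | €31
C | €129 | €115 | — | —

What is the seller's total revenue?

Total revenue: €581

All unit-bids, highest first — top 6: 129 (C-1), 118 (A-1), 115 (C-2), 101 (A-2), 60 (B-1), 58 (B-2)
Next rejected bid: €46 (not a price — pay-as-bid).
Each winning unit pays its own bid.
Revenue = 129 + 118 + 115 + 101 + 60 + 58 = €581.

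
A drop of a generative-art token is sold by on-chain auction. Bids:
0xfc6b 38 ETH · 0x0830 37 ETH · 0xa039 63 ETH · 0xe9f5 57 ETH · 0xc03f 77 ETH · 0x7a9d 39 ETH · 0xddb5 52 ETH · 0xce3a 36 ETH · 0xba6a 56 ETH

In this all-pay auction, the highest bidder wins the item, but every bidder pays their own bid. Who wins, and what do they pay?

All-pay auction: the highest bidder wins the item, but every bidder pays their own bid.
Bids ranked: 77 (0xc03f) > 63 (0xa039) > 57 (0xe9f5) > 56 (0xba6a) > 52 (0xddb5) > 39 (0x7a9d) > …
0xc03f is highest and takes the item; every bidder forfeits their bid.

0xc03f pays 77 ETH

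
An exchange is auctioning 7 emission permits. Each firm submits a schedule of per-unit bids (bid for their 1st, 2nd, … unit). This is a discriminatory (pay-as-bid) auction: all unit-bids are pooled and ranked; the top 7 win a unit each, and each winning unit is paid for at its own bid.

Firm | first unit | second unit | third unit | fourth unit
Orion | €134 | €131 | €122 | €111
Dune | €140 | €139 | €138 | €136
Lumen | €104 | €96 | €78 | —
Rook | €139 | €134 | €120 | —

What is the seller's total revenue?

Merging the schedules and taking the best 7: 140 (Dune-1), 139 (Dune-2), 139 (Rook-1), 138 (Dune-3), 136 (Dune-4), 134 (Orion-1), 134 (Rook-2)
Next rejected bid: €131 (not a price — pay-as-bid).
Each winning unit pays its own bid.
Revenue = 140 + 139 + 139 + 138 + 136 + 134 + 134 = €960.

Total revenue: €960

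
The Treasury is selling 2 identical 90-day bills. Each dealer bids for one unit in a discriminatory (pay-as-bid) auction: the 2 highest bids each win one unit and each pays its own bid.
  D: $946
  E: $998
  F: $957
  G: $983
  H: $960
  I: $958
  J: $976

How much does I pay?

I pays $0

Sorting: 998 (E), 983 (G), 976 (J), 960 (H), …
The 2 highest are E, G.
I does not win → $0.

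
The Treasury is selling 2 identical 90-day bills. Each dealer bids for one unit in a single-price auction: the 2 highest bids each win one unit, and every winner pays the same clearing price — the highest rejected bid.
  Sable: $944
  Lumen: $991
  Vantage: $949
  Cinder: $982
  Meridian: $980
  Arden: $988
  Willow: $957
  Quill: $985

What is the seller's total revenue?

Ordering the bids: 991 (Lumen), 988 (Arden), 985 (Quill), 982 (Cinder), …
Top 2: Lumen, Arden.
Highest unsuccessful bid: $985 → clearing price.
Total revenue = 2 × $985 = $1,970.

Total revenue: $1,970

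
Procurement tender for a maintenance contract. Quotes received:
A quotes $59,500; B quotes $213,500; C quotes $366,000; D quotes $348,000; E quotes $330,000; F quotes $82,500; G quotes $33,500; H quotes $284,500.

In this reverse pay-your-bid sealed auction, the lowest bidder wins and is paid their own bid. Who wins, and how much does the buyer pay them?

Bids ranked: 33,500 (G) < 59,500 (A) < 82,500 (F) < 213,500 (B) < 284,500 (H) < 330,000 (E) < …
First-price: G is paid what they bid, $33,500.

G is paid $33,500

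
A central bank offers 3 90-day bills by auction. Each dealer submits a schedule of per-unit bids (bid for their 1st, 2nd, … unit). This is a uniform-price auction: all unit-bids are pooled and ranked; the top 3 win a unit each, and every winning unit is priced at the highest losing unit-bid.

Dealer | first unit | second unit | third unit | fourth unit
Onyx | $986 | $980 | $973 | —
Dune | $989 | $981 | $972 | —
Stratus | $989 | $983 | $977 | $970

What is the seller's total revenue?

Total revenue: $2,949

Merging the schedules and taking the best 3: 989 (Dune-1), 989 (Stratus-1), 986 (Onyx-1)
The (k+1)-th unit-bid is $983.
Allocation: Dune 1, Onyx 1, Stratus 1. Every unit priced at $983.
Revenue = 3 × 983 = $2,949.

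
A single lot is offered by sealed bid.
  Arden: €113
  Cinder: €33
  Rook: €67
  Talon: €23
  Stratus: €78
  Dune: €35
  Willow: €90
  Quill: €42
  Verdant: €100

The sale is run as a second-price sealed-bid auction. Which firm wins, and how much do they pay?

Arden pays €100

Second-price sealed-bid auction: the highest bidder wins and pays the second-highest bid.
Sorting bids: 113 (Arden) > 100 (Verdant) > 90 (Willow) > 78 (Stratus) > 67 (Rook) > 42 (Quill) > …
Arden is highest; pays the second-highest bid, €100.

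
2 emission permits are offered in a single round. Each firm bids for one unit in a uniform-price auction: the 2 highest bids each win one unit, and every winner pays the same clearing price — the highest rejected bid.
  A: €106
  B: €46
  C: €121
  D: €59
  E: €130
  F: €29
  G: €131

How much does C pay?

C pays €0

Sorting: 131 (G), 130 (E), 121 (C), 106 (A), …
The 2 highest are G, E.
Clearing price = highest rejected bid = €121.
C does not win → pays €0.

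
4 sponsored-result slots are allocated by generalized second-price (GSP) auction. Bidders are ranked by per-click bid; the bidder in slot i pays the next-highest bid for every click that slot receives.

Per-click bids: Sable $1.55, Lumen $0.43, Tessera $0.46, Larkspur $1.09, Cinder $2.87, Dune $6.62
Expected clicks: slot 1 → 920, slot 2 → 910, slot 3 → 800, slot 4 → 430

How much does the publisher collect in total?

Total revenue: $5120.70

Sorting advertisers: $6.62 (Dune) > $2.87 (Cinder) > $1.55 (Sable) > $1.09 (Larkspur) > $0.46 (Tessera) > …
Slot 1: Dune pays $2.87 × 920 = $2640.40
Slot 2: Cinder pays $1.55 × 910 = $1410.50
Slot 3: Sable pays $1.09 × 800 = $872.00
Slot 4: Larkspur pays $0.46 × 430 = $197.80
Total = $5120.70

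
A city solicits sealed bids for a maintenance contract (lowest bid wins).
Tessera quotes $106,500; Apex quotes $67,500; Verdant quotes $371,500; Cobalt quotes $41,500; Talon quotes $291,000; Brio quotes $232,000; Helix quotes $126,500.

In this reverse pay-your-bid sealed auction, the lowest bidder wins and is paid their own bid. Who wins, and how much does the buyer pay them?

Sorting bids: 41,500 (Cobalt) < 67,500 (Apex) < 106,500 (Tessera) < 126,500 (Helix) < 232,000 (Brio) < 291,000 (Talon) < …
First-price: Cobalt is paid what they bid, $41,500.

Cobalt is paid $41,500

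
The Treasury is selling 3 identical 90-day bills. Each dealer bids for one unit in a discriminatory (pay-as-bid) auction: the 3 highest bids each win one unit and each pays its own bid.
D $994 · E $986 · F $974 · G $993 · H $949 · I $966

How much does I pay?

Ordering the bids: 994 (D), 993 (G), 986 (E), 974 (F), 966 (I), …
Top 3: D, G, E.
I does not win → $0.

I pays $0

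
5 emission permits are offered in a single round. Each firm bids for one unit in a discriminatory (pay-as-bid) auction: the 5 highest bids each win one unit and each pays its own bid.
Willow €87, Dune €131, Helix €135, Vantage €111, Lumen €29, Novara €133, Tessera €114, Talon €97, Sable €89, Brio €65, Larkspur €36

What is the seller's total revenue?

Bids ranked high→low: 135 (Helix), 133 (Novara), 131 (Dune), 114 (Tessera), 111 (Vantage), 97 (Talon), 89 (Sable), …
Top 5: Helix, Novara, Dune, Tessera, Vantage.
Total revenue = 135 + 133 + 131 + 114 + 111 = €624.

Total revenue: €624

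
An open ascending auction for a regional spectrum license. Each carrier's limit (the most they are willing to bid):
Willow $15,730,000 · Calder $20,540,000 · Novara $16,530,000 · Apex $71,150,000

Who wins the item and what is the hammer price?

Rule: the price rises until one bidder remains; the winner pays the price at which the last rival dropped out.
Sorting limits: 71,150,000 (Apex) > 20,540,000 (Calder) > 16,530,000 (Novara) > 15,730,000 (Willow)
Calder is the last rival to drop out, at $20,540,000; Apex remains and wins at that price.

Apex wins at $20,540,000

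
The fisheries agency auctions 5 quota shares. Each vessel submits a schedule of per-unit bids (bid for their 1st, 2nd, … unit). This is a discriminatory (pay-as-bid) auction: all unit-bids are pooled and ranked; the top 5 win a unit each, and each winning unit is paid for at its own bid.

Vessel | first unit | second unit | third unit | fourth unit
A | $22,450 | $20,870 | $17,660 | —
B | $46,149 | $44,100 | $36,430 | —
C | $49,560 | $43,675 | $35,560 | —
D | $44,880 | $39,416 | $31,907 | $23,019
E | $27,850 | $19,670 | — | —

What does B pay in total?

Pooled unit-bids ranked (top 5): 49,560 (C-1), 46,149 (B-1), 44,880 (D-1), 44,100 (B-2), 43,675 (C-2)
Next rejected bid: $39,416 (not a price — pay-as-bid).
B's winning unit-bids: 46,149 + 44,100 = $90,249.

B pays $90,249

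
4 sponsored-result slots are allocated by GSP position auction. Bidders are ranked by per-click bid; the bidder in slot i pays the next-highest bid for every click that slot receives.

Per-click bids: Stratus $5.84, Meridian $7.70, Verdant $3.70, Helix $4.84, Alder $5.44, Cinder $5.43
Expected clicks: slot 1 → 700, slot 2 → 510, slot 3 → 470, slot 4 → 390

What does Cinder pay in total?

Ranked by bid: $7.70 (Meridian) > $5.84 (Stratus) > $5.44 (Alder) > $5.43 (Cinder) > $4.84 (Helix) > …
Cinder holds slot 4 → pays next bid $4.84 × 390 clicks = $1887.60.

Cinder pays $1887.60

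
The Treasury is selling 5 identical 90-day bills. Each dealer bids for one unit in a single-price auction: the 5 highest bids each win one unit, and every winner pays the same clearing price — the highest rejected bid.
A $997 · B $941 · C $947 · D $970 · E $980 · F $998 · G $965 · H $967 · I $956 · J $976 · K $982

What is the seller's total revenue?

Total revenue: $4,850

Sorting: 998 (F), 997 (A), 982 (K), 980 (E), 976 (J), 970 (D), 967 (H), …
Winners (5 units): F, A, K, E, J.
Clearing price = highest rejected bid = $970.
Total revenue = 5 × $970 = $4,850.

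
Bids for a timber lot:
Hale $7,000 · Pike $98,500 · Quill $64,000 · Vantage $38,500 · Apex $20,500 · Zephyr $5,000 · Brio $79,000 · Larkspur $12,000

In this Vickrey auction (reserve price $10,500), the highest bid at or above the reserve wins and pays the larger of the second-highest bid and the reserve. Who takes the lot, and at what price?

Rule: the highest bid at or above the reserve wins and pays the larger of the second-highest bid and the reserve.
Bids ranked: 98,500 (Pike) > 79,000 (Brio) > 64,000 (Quill) > 38,500 (Vantage) > 20,500 (Apex) > 12,000 (Larkspur) > …
Pike has the top bid at or above the reserve ($98,500).
max(second-highest $79,000, reserve $10,500) = $79,000; the reserve does not bind.

Pike pays $79,000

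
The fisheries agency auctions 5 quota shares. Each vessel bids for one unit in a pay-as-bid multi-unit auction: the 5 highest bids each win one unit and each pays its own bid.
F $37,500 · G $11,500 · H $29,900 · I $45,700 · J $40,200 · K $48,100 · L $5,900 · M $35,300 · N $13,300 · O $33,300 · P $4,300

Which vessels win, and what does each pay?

K $48,100, I $45,700, J $40,200, F $37,500, M $35,300

Bids ranked high→low: 48,100 (K), 45,700 (I), 40,200 (J), 37,500 (F), 35,300 (M), 33,300 (O), 29,900 (H), …
Top 5: K, I, J, F, M.
Each winner pays its own bid: K $48,100, I $45,700, J $40,200, F $37,500, M $35,300.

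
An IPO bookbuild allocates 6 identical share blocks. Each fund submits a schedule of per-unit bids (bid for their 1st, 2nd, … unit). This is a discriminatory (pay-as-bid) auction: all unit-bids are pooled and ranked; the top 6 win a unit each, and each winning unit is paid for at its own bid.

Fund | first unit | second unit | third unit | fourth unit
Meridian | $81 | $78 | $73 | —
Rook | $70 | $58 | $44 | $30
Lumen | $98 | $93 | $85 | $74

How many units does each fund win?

Lumen 4, Meridian 2

Pooled unit-bids ranked (top 6): 98 (Lumen-1), 93 (Lumen-2), 85 (Lumen-3), 81 (Meridian-1), 78 (Meridian-2), 74 (Lumen-4)
Next rejected bid: $73 (not a price — pay-as-bid).
Allocation: Lumen 4, Meridian 2.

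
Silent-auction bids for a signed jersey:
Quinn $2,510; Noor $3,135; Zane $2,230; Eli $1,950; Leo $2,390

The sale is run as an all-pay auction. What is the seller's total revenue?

Sorting bids: 3,135 (Noor) > 2,510 (Quinn) > 2,390 (Leo) > 2,230 (Zane) > 1,950 (Eli)
Noor wins with the top bid; all bids are sunk regardless.
Every bidder forfeits their bid regardless of winning.
Revenue = 2,510 + 3,135 + 2,230 + 1,950 + 2,390 = $12,215.

Total revenue: $12,215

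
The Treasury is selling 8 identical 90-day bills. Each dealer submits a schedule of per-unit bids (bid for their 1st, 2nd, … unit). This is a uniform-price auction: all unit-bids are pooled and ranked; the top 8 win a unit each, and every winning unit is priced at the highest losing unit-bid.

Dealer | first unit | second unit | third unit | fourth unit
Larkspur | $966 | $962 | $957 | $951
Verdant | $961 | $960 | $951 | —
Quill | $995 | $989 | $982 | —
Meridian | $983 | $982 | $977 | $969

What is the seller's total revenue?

Total revenue: $7,696

All unit-bids, highest first — top 8: 995 (Quill-1), 989 (Quill-2), 983 (Meridian-1), 982 (Quill-3), 982 (Meridian-2), 977 (Meridian-3), 969 (Meridian-4), 966 (Larkspur-1)
The (k+1)-th unit-bid is $962.
Allocation: Larkspur 1, Meridian 4, Quill 3. Every unit priced at $962.
Revenue = 8 × 962 = $7,696.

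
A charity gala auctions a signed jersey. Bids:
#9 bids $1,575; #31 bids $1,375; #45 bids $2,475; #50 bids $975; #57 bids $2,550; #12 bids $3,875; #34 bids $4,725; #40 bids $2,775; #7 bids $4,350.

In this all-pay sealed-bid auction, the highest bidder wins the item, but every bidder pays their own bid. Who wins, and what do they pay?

#34 pays $4,725

Bids in order: 4,725 (#34) > 4,350 (#7) > 3,875 (#12) > 2,775 (#40) > 2,550 (#57) > 2,475 (#45) > …
#34 wins with the top bid; all bids are sunk regardless.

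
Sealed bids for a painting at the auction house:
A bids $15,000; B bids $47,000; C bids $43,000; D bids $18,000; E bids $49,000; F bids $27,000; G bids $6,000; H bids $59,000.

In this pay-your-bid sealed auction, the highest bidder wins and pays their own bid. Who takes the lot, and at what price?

H pays $59,000

Pay-your-bid sealed auction: the highest bidder wins and pays their own bid.
Bids ranked: 59,000 (H) > 49,000 (E) > 47,000 (B) > 43,000 (C) > 27,000 (F) > 18,000 (D) > …
First-price: H pays what they bid, $59,000.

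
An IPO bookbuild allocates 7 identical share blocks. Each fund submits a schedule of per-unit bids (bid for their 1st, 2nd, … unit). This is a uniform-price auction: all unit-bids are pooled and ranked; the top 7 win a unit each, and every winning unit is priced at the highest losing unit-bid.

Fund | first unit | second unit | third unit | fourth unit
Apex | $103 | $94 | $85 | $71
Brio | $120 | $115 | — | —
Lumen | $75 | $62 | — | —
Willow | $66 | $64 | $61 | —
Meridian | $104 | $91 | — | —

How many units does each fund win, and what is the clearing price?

Merging the schedules and taking the best 7: 120 (Brio-1), 115 (Brio-2), 104 (Meridian-1), 103 (Apex-1), 94 (Apex-2), 91 (Meridian-2), 85 (Apex-3)
The (k+1)-th unit-bid is $75.
Allocation: Apex 3, Brio 2, Meridian 2.

Apex 3, Brio 2, Meridian 2; clearing price $75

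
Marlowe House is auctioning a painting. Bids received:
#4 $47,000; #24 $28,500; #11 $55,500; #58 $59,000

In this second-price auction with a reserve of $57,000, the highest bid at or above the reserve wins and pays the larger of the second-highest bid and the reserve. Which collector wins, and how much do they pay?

Sorting bids: 59,000 (#58) > 55,500 (#11) > 47,000 (#4) > 28,500 (#24)
Highest eligible bid: #58 at $59,000.
max(second-highest $55,500, reserve $57,000) = $57,000.

#58 pays $57,000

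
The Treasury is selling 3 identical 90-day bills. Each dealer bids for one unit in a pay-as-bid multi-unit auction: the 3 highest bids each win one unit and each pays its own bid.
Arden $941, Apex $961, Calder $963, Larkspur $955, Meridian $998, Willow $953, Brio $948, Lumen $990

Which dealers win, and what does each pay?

Sorting: 998 (Meridian), 990 (Lumen), 963 (Calder), 961 (Apex), 955 (Larkspur), …
The 3 highest are Meridian, Lumen, Calder.
Each winner pays its own bid: Meridian $998, Lumen $990, Calder $963.

Meridian $998, Lumen $990, Calder $963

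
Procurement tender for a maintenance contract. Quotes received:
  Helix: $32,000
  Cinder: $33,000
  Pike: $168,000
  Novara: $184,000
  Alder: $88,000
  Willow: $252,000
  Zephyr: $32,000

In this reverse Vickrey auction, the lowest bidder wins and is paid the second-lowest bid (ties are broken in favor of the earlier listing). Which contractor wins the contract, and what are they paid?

Bids in order: 32,000 (Helix) < 32,000 (Zephyr) < 33,000 (Cinder) < 88,000 (Alder) < 168,000 (Pike) < 184,000 (Novara) < …
Tie at $32,000 → Helix wins by tie-break.
Helix wins with the lowest bid; price is set by the runner-up at $32,000.

Helix is paid $32,000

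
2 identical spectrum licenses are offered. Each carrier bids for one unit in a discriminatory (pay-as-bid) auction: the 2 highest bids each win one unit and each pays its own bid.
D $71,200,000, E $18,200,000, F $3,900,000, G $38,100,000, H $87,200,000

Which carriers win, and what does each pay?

Sorting: 87,200,000 (H), 71,200,000 (D), 38,100,000 (G), 18,200,000 (E), …
Top 2: H, D.
Each winner pays its own bid: H $87,200,000, D $71,200,000.

H $87,200,000, D $71,200,000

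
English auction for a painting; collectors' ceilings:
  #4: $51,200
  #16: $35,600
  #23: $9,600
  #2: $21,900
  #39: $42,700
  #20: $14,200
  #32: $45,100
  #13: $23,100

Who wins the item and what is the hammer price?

Limits in order: 51,200 (#4) > 45,100 (#32) > 42,700 (#39) > 35,600 (#16) > 23,100 (#13) > 21,900 (#2) > …
#32 is the last rival to drop out, at $45,100; #4 remains and wins at that price.

#4 wins at $45,100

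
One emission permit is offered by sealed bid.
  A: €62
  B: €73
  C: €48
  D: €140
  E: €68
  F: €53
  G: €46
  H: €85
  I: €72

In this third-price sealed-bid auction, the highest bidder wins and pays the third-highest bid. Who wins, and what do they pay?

D pays €73

Bids ranked: 140 (D) > 85 (H) > 73 (B) > 72 (I) > 68 (E) > 62 (A) > …
D is highest; pays the third-highest bid, €73.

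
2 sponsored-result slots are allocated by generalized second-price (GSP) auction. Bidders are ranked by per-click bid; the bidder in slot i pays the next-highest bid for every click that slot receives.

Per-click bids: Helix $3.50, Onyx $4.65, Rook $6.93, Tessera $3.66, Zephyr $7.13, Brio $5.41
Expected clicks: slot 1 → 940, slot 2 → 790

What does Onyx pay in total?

Onyx pays $0.00

Ranked by bid: $7.13 (Zephyr) > $6.93 (Rook) > $5.41 (Brio) > …
Onyx ranks below slot 2 → no slot, pays nothing.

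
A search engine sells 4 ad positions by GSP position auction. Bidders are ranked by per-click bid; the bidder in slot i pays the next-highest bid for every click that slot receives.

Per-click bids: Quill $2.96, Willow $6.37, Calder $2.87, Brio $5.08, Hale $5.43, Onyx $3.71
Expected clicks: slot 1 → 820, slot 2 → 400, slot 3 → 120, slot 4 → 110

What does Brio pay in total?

Brio pays $445.20

Sorting advertisers: $6.37 (Willow) > $5.43 (Hale) > $5.08 (Brio) > $3.71 (Onyx) > $2.96 (Quill) > …
Brio holds slot 3 → pays next bid $3.71 × 120 clicks = $445.20.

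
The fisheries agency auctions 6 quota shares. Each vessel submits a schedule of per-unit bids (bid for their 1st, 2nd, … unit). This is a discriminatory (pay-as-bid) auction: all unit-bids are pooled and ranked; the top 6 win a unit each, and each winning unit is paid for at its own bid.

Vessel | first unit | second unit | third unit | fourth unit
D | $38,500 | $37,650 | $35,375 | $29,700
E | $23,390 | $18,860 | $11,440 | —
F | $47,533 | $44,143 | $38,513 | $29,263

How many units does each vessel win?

D 3, F 3

Pooled unit-bids ranked (top 6): 47,533 (F-1), 44,143 (F-2), 38,513 (F-3), 38,500 (D-1), 37,650 (D-2), 35,375 (D-3)
Next rejected bid: $29,700 (not a price — pay-as-bid).
Allocation: D 3, F 3.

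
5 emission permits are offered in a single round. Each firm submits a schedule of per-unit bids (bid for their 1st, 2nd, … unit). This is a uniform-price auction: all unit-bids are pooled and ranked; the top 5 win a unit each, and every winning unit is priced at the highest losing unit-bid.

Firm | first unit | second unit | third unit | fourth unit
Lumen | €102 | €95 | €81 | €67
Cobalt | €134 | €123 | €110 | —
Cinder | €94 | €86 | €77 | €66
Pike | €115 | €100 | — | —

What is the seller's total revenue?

Total revenue: €500

All unit-bids, highest first — top 5: 134 (Cobalt-1), 123 (Cobalt-2), 115 (Pike-1), 110 (Cobalt-3), 102 (Lumen-1)
Highest rejected unit-bid = €100.
Allocation: Cobalt 3, Lumen 1, Pike 1. Every unit priced at €100.
Revenue = 5 × 100 = €500.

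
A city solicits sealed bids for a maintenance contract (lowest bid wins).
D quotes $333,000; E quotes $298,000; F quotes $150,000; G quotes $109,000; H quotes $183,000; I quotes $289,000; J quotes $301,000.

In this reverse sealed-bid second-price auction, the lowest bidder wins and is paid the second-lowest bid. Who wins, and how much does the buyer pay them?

Reverse sealed-bid second-price auction: the lowest bidder wins and is paid the second-lowest bid.
Sorting bids: 109,000 (G) < 150,000 (F) < 183,000 (H) < 289,000 (I) < 298,000 (E) < 301,000 (J) < …
G is lowest; is paid the second-lowest bid, $150,000.

G is paid $150,000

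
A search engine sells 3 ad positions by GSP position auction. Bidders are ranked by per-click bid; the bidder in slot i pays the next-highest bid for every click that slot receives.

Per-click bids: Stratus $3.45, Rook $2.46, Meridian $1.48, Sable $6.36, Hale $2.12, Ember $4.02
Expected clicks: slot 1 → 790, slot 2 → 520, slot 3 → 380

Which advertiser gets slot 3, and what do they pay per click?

Stratus; $2.46 per click

Ranked by bid: $6.36 (Sable) > $4.02 (Ember) > $3.45 (Stratus) > $2.46 (Rook) > …
Slot 3 goes to the third-ranked bidder, Stratus, who pays the next bid down: $2.46/click.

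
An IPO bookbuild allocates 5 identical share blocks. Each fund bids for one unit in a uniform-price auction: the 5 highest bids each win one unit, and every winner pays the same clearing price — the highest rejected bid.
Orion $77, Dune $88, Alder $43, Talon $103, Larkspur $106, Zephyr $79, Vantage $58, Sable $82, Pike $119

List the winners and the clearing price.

Bids ranked high→low: 119 (Pike), 106 (Larkspur), 103 (Talon), 88 (Dune), 82 (Sable), 79 (Zephyr), 77 (Orion), …
The 5 highest are Pike, Larkspur, Talon, Dune, Sable.
Clearing price = highest rejected bid = $79.

Pike, Larkspur, Talon, Dune, Sable; each pays $79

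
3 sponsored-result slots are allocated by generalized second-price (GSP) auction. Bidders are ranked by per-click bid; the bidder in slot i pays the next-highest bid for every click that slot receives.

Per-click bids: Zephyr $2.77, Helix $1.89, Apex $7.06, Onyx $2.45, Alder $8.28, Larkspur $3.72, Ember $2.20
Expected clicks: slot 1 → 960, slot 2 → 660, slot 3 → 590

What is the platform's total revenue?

Total revenue: $10867.10

Per-click bids in order: $8.28 (Alder) > $7.06 (Apex) > $3.72 (Larkspur) > $2.77 (Zephyr) > …
Slot 1: Alder pays $7.06 × 960 = $6777.60
Slot 2: Apex pays $3.72 × 660 = $2455.20
Slot 3: Larkspur pays $2.77 × 590 = $1634.30
Total = $10867.10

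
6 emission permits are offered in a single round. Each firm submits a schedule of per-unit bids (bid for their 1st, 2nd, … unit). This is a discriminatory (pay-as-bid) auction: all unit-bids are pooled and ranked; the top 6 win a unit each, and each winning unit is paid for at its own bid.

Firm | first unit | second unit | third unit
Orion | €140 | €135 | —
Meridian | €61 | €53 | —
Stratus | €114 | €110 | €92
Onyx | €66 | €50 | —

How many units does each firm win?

Onyx 1, Orion 2, Stratus 3

Pooled unit-bids ranked (top 6): 140 (Orion-1), 135 (Orion-2), 114 (Stratus-1), 110 (Stratus-2), 92 (Stratus-3), 66 (Onyx-1)
Next rejected bid: €61 (not a price — pay-as-bid).
Allocation: Onyx 1, Orion 2, Stratus 3.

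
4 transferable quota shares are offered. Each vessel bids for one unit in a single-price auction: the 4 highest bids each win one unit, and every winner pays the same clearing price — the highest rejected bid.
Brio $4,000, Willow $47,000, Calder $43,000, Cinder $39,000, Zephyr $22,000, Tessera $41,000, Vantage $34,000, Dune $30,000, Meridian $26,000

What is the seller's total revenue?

Total revenue: $136,000

Bids ranked high→low: 47,000 (Willow), 43,000 (Calder), 41,000 (Tessera), 39,000 (Cinder), 34,000 (Vantage), 30,000 (Dune), …
The 4 highest are Willow, Calder, Tessera, Cinder.
First losing bid is Vantage's $34,000, which sets the uniform price.
Total revenue = 4 × $34,000 = $136,000.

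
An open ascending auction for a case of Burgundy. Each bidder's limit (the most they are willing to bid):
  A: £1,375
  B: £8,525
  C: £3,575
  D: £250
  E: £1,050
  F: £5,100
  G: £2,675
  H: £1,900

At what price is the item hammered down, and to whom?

Rule: the price rises until one bidder remains; the winner pays the price at which the last rival dropped out.
Limits ranked: 8,525 (B) > 5,100 (F) > 3,575 (C) > 2,675 (G) > 1,900 (H) > 1,375 (A) > …
Bidding ends when F exits at £5,100; B takes it.

B wins at £5,100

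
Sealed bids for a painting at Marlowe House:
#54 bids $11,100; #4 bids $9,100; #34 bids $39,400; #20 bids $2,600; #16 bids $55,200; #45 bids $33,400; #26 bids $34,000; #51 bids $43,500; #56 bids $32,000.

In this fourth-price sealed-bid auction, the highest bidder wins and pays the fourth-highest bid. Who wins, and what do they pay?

Sorting bids: 55,200 (#16) > 43,500 (#51) > 39,400 (#34) > 34,000 (#26) > 33,400 (#45) > 32,000 (#56) > …
#16 wins; payment is bid #4 in the ranking = $34,000.

#16 pays $34,000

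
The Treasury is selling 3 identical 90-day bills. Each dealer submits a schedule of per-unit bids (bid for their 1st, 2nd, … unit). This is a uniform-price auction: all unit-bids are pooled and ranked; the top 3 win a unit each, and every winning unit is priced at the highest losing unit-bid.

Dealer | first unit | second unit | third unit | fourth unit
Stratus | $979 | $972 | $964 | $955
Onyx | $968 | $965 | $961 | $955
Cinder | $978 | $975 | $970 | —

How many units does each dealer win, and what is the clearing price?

Merging the schedules and taking the best 3: 979 (Stratus-1), 978 (Cinder-1), 975 (Cinder-2)
First bid not allocated: $972.
Allocation: Cinder 2, Stratus 1.

Cinder 2, Stratus 1; clearing price $972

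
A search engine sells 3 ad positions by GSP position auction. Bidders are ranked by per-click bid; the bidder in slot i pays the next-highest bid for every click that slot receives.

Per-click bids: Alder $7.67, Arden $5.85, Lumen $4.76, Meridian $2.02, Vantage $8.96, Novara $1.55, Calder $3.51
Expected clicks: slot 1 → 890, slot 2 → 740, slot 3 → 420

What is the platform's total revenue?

Total revenue: $13154.50

Ranked by bid: $8.96 (Vantage) > $7.67 (Alder) > $5.85 (Arden) > $4.76 (Lumen) > …
Slot 1: Vantage pays $7.67 × 890 = $6826.30
Slot 2: Alder pays $5.85 × 740 = $4329.00
Slot 3: Arden pays $4.76 × 420 = $1999.20
Total = $13154.50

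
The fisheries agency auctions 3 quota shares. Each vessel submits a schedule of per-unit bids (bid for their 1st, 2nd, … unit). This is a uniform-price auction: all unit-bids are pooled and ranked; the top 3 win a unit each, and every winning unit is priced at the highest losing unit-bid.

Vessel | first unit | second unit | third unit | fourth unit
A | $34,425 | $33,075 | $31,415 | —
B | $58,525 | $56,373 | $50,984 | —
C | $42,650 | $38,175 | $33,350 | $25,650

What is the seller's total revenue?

Pooled unit-bids ranked (top 3): 58,525 (B-1), 56,373 (B-2), 50,984 (B-3)
First bid not allocated: $42,650.
Allocation: B 3. Every unit priced at $42,650.
Revenue = 3 × 42,650 = $127,950.

Total revenue: $127,950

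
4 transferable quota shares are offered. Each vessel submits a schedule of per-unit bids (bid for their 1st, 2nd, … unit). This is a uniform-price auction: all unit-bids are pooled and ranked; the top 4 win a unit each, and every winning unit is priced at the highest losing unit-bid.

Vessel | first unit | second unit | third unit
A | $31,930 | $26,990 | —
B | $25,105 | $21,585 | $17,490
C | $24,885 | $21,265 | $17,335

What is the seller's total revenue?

Total revenue: $86,340

All unit-bids, highest first — top 4: 31,930 (A-1), 26,990 (A-2), 25,105 (B-1), 24,885 (C-1)
First bid not allocated: $21,585.
Allocation: A 2, B 1, C 1. Every unit priced at $21,585.
Revenue = 4 × 21,585 = $86,340.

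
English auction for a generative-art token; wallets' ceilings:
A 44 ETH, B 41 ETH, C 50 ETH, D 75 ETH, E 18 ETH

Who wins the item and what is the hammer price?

D wins at 50 ETH

Open ascending-bid auction: the price rises until one bidder remains; the winner pays the price at which the last rival dropped out.
Limits in order: 75 (D) > 50 (C) > 44 (A) > 41 (B) > 18 (E)
Bidding ends when C exits at 50 ETH; D takes it.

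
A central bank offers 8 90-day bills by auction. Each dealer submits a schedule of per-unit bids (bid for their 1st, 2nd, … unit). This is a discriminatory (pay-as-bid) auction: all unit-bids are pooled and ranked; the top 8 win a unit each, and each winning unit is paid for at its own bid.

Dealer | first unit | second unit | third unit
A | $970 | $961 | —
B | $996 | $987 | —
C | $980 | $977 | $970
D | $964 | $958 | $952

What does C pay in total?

C pays $2,927

Merging the schedules and taking the best 8: 996 (B-1), 987 (B-2), 980 (C-1), 977 (C-2), 970 (A-1), 970 (C-3), 964 (D-1), 961 (A-2)
Next rejected bid: $958 (not a price — pay-as-bid).
C's winning unit-bids: 980 + 977 + 970 = $2,927.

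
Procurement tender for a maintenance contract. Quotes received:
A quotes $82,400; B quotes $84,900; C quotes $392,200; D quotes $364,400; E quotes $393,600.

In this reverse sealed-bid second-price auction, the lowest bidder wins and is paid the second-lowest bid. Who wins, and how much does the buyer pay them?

Bids in order: 82,400 (A) < 84,900 (B) < 364,400 (D) < 392,200 (C) < 393,600 (E)
A wins with the lowest bid; price is set by the runner-up at $84,900.

A is paid $84,900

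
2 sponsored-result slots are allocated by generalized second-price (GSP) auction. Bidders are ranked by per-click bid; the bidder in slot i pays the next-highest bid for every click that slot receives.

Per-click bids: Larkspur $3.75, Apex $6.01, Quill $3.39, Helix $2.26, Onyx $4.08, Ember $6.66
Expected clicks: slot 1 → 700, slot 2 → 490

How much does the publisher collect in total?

Ranked by bid: $6.66 (Ember) > $6.01 (Apex) > $4.08 (Onyx) > …
Slot 1: Ember pays $6.01 × 700 = $4207.00
Slot 2: Apex pays $4.08 × 490 = $1999.20
Total = $6206.20

Total revenue: $6206.20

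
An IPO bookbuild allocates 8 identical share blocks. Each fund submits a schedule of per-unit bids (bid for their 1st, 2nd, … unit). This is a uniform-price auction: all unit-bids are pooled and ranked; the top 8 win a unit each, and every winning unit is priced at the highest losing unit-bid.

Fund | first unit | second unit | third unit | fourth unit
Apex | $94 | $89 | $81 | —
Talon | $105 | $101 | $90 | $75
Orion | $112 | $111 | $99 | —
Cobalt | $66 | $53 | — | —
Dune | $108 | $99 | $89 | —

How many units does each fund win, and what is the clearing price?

All unit-bids, highest first — top 8: 112 (Orion-1), 111 (Orion-2), 108 (Dune-1), 105 (Talon-1), 101 (Talon-2), 99 (Orion-3), 99 (Dune-2), 94 (Apex-1)
The (k+1)-th unit-bid is $90.
Allocation: Apex 1, Dune 2, Orion 3, Talon 2.

Apex 1, Dune 2, Orion 3, Talon 2; clearing price $90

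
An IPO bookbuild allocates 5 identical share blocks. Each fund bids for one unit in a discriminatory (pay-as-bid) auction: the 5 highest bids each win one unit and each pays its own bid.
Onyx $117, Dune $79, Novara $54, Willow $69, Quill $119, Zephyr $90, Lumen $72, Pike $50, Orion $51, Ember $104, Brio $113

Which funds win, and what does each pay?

Bids ranked high→low: 119 (Quill), 117 (Onyx), 113 (Brio), 104 (Ember), 90 (Zephyr), 79 (Dune), 72 (Lumen), …
The 5 highest are Quill, Onyx, Brio, Ember, Zephyr.
Each winner pays its own bid: Quill $119, Onyx $117, Brio $113, Ember $104, Zephyr $90.

Quill $119, Onyx $117, Brio $113, Ember $104, Zephyr $90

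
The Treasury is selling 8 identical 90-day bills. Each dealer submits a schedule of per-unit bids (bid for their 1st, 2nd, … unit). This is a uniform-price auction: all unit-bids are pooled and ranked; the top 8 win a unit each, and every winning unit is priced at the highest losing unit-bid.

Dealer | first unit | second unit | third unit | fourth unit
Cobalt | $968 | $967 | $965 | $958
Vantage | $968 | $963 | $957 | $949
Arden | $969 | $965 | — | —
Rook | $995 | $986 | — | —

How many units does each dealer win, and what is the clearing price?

Merging the schedules and taking the best 8: 995 (Rook-1), 986 (Rook-2), 969 (Arden-1), 968 (Cobalt-1), 968 (Vantage-1), 967 (Cobalt-2), 965 (Cobalt-3), 965 (Arden-2)
The (k+1)-th unit-bid is $963.
Allocation: Arden 2, Cobalt 3, Rook 2, Vantage 1.

Arden 2, Cobalt 3, Rook 2, Vantage 1; clearing price $963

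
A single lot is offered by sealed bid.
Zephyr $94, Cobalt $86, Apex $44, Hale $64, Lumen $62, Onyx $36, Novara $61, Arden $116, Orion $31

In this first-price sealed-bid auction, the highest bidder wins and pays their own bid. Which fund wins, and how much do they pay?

Arden pays $116

First-price sealed-bid auction: the highest bidder wins and pays their own bid.
Bids ranked: 116 (Arden) > 94 (Zephyr) > 86 (Cobalt) > 64 (Hale) > 62 (Lumen) > 61 (Novara) > …
Arden has the highest bid and pays exactly that: $116.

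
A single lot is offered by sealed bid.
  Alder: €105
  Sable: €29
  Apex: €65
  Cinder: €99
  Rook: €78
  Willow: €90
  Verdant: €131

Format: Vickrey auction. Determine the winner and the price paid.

Verdant pays €105

Sorting bids: 131 (Verdant) > 105 (Alder) > 99 (Cinder) > 90 (Willow) > 78 (Rook) > 65 (Apex) > …
Verdant wins with the highest bid; price is set by the runner-up at €105.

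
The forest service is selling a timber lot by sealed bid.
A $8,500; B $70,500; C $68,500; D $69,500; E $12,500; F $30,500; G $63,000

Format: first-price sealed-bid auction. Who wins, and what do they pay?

First-price sealed-bid auction: the highest bidder wins and pays their own bid.
Bids in order: 70,500 (B) > 69,500 (D) > 68,500 (C) > 63,000 (G) > 30,500 (F) > 12,500 (E) > …
B is highest → pays own bid, $70,500.

B pays $70,500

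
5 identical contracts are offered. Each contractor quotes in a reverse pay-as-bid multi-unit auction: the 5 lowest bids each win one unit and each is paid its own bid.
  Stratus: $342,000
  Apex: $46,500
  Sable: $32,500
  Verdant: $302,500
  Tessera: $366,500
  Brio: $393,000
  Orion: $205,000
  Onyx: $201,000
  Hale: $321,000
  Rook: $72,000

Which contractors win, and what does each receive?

Ordering the bids: 32,500 (Sable), 46,500 (Apex), 72,000 (Rook), 201,000 (Onyx), 205,000 (Orion), 302,500 (Verdant), 321,000 (Hale), …
Winners (5 units): Sable, Apex, Rook, Onyx, Orion.
Each winner is paid its own bid: Sable $32,500, Apex $46,500, Rook $72,000, Onyx $201,000, Orion $205,000.

Sable $32,500, Apex $46,500, Rook $72,000, Onyx $201,000, Orion $205,000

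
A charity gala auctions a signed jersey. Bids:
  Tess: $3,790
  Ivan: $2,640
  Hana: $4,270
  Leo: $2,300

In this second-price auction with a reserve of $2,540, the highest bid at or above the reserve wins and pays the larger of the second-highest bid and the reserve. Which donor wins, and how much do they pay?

Hana pays $3,790

Sorting bids: 4,270 (Hana) > 3,790 (Tess) > 2,640 (Ivan) > 2,300 (Leo)
Highest eligible bid: Hana at $4,270.
max(second-highest $3,790, reserve $2,540) = $3,790; the reserve does not bind.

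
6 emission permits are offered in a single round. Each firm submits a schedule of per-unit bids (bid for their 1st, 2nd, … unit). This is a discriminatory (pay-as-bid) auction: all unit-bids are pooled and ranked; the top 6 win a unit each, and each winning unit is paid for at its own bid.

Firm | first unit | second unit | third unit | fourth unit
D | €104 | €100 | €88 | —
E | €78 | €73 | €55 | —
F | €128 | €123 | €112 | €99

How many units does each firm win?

D 2, F 4

Pooled unit-bids ranked (top 6): 128 (F-1), 123 (F-2), 112 (F-3), 104 (D-1), 100 (D-2), 99 (F-4)
Next rejected bid: €88 (not a price — pay-as-bid).
Allocation: D 2, F 4.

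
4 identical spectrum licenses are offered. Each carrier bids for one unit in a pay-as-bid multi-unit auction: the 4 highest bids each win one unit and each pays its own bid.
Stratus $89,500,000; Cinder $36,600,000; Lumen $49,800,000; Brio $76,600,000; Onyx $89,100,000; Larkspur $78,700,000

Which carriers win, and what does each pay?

Stratus $89,500,000, Onyx $89,100,000, Larkspur $78,700,000, Brio $76,600,000

Bids ranked high→low: 89,500,000 (Stratus), 89,100,000 (Onyx), 78,700,000 (Larkspur), 76,600,000 (Brio), 49,800,000 (Lumen), 36,600,000 (Cinder)
Top 4: Stratus, Onyx, Larkspur, Brio.
Each winner pays its own bid: Stratus $89,500,000, Onyx $89,100,000, Larkspur $78,700,000, Brio $76,600,000.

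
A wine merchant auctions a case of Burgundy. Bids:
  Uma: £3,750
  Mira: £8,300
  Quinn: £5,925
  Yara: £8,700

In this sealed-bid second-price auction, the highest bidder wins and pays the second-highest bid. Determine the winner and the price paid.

Bids in order: 8,700 (Yara) > 8,300 (Mira) > 5,925 (Quinn) > 3,750 (Uma)
Yara is highest; pays the second-highest bid, £8,300.

Yara pays £8,300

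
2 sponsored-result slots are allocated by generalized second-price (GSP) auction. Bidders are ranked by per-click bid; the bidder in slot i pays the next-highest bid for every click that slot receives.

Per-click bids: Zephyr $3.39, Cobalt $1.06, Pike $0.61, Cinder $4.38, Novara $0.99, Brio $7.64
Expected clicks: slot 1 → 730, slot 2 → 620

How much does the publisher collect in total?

Ranked by bid: $7.64 (Brio) > $4.38 (Cinder) > $3.39 (Zephyr) > …
Slot 1: Brio pays $4.38 × 730 = $3197.40
Slot 2: Cinder pays $3.39 × 620 = $2101.80
Total = $5299.20

Total revenue: $5299.20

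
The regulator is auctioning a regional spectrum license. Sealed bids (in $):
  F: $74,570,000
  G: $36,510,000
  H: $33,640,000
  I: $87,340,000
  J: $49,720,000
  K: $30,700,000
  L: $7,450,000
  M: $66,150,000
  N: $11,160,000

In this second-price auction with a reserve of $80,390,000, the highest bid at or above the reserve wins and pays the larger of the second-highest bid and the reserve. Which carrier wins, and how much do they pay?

Second-price auction with a reserve of $80,390,000: the highest bid at or above the reserve wins and pays the larger of the second-highest bid and the reserve.
Sorting bids: 87,340,000 (I) > 74,570,000 (F) > 66,150,000 (M) > 49,720,000 (J) > 36,510,000 (G) > 33,640,000 (H) > …
I has the top bid at or above the reserve ($87,340,000).
Second-highest bid $74,570,000 is below the reserve $80,390,000, so the reserve binds → payment $80,390,000.

I pays $80,390,000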